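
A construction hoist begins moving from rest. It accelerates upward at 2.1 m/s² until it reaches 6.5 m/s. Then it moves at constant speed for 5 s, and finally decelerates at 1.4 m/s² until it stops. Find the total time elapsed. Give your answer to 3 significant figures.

12.7 s

Phase 1 (accelerating): v₀ = 0 m/s, a = 2.1 m/s².
v = v₀ + at → t = (6.5 − 0) / 2.1 = 3.10 s
v² = v₀² + 2aΔx → Δx = (6.5² − 0²)/(2·2.1) = 10.1 m

Phase 2 (constant speed): v₀ = 6.50 m/s, a = 0 m/s².
v = v₀ + at = 6.50 + (0)(5) = 6.50 m/s
Δx = v₀t + ½at² = 6.50·5 + 0.5·0·5² = 32.5 m

Phase 3 (decelerating): v₀ = 6.50 m/s, a = -1.4 m/s².
v = v₀ + at → t = (0 − 6.50) / -1.4 = 4.64 s
v² = v₀² + 2aΔx → Δx = (0² − 6.50²)/(2·-1.4) = 15.1 m
Total time = 3.10 + 5.00 + 4.64 = 12.7 s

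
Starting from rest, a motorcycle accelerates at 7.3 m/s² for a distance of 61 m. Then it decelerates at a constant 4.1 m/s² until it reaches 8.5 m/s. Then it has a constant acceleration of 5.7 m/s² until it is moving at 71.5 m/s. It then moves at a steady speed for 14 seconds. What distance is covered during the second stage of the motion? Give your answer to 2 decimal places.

Phase 1 (accelerating): v₀ = 0 m/s, a = 7.3 m/s².
v² = v₀² + 2aΔx = 0² + 2·7.3·61 = 891 → v = 29.8 m/s
t = (v − v₀)/a = (29.8 − 0)/7.3 = 4.09 s

Phase 2 (decelerating): v₀ = 29.8 m/s, a = -4.1 m/s².
v = v₀ + at → t = (8.5 − 29.8) / -4.1 = 5.21 s
v² = v₀² + 2aΔx → Δx = (8.5² − 29.8²)/(2·-4.1) = 99.8 m
Distance in phase 2 = 99.8 m

99.80 m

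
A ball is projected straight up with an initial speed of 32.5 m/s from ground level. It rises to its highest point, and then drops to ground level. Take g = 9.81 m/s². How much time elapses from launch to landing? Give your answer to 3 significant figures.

Phase 1 (rising): v₀ = 32.5 m/s, a = -9.81 m/s².
v = v₀ + at → t = (0 − 32.5) / -9.81 = 3.31 s
v² = v₀² + 2aΔx → Δx = (0² − 32.5²)/(2·-9.81) = 53.8 m

Phase 2 (falling): v₀ = 0 m/s, a = -9.81 m/s².
Falls 53.8 m from rest: t = √(2·53.8/9.81) = 3.31 s; v = g·t = 32.5 m/s.
Total time = 3.31 + 3.31 = 6.63 s

6.63 s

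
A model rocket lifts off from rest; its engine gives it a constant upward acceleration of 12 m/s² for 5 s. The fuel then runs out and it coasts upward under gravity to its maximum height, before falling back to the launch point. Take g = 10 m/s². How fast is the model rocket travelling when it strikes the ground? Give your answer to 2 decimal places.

Phase 1 (powered ascent): v₀ = 0 m/s, a = 12 m/s².
v = v₀ + at = 0 + (12)(5) = 60.0 m/s
Δx = v₀t + ½at² = 0·5 + 0.5·12·5² = 150 m

Phase 2 (coasting upward): v₀ = 60.0 m/s, a = -10 m/s².
v = v₀ + at → t = (0 − 60.0) / -10 = 6.00 s
v² = v₀² + 2aΔx → Δx = (0² − 60.0²)/(2·-10) = 180 m

Phase 3 (free fall): v₀ = 0 m/s, a = -10 m/s².
Falls 330 m from rest: t = √(2·330/10) = 8.12 s; v = g·t = 81.2 m/s.
Impact speed = 81.2 m/s

81.24 m/s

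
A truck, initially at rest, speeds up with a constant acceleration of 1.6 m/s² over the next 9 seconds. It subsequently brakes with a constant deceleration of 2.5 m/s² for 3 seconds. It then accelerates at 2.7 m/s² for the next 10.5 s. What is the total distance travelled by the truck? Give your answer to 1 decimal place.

Phase 1 (accelerating): v₀ = 0 m/s, a = 1.6 m/s².
v = v₀ + at = 0 + (1.6)(9) = 14.4 m/s
Δx = v₀t + ½at² = 0·9 + 0.5·1.6·9² = 64.8 m

Phase 2 (decelerating): v₀ = 14.4 m/s, a = -2.5 m/s².
v = v₀ + at = 14.4 + (-2.5)(3) = 6.90 m/s
Δx = v₀t + ½at² = 14.4·3 + 0.5·-2.5·3² = 32.0 m

Phase 3 (accelerating): v₀ = 6.90 m/s, a = 2.7 m/s².
v = v₀ + at = 6.90 + (2.7)(10.5) = 35.2 m/s
Δx = v₀t + ½at² = 6.90·10.5 + 0.5·2.7·10.5² = 221 m
Total distance = 64.8 + 32.0 + 221 = 318 m

318.0 m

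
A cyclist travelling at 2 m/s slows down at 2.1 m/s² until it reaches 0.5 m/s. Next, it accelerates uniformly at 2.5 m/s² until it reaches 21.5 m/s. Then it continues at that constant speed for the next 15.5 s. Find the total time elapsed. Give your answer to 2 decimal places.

24.61 s

Phase 1 (decelerating): v₀ = 2.00 m/s, a = -2.1 m/s².
v = v₀ + at → t = (0.5 − 2.00) / -2.1 = 0.714 s
v² = v₀² + 2aΔx → Δx = (0.5² − 2.00²)/(2·-2.1) = 0.893 m

Phase 2 (accelerating): v₀ = 0.500 m/s, a = 2.5 m/s².
v = v₀ + at → t = (21.5 − 0.500) / 2.5 = 8.40 s
v² = v₀² + 2aΔx → Δx = (21.5² − 0.500²)/(2·2.5) = 92.4 m

Phase 3 (constant speed): v₀ = 21.5 m/s, a = 0 m/s².
v = v₀ + at = 21.5 + (0)(15.5) = 21.5 m/s
Δx = v₀t + ½at² = 21.5·15.5 + 0.5·0·15.5² = 333 m
Total time = 0.714 + 8.40 + 15.5 = 24.6 s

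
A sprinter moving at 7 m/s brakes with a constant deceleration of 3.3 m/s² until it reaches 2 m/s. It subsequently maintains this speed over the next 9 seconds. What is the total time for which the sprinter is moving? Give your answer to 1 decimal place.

Phase 1 (decelerating): v₀ = 7.00 m/s, a = -3.3 m/s².
v = v₀ + at → t = (2 − 7.00) / -3.3 = 1.52 s
v² = v₀² + 2aΔx → Δx = (2² − 7.00²)/(2·-3.3) = 6.82 m

Phase 2 (constant speed): v₀ = 2.00 m/s, a = 0 m/s².
v = v₀ + at = 2.00 + (0)(9) = 2.00 m/s
Δx = v₀t + ½at² = 2.00·9 + 0.5·0·9² = 18.0 m
Total time = 1.52 + 9.00 = 10.5 s

10.5 s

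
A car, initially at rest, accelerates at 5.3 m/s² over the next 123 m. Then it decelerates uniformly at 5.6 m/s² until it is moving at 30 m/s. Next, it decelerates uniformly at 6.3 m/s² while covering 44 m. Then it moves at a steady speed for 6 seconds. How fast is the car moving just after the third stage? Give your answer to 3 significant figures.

18.6 m/s

Phase 1 (accelerating): v₀ = 0 m/s, a = 5.3 m/s².
v² = v₀² + 2aΔx = 0² + 2·5.3·123 = 1300 → v = 36.1 m/s
t = (v − v₀)/a = (36.1 − 0)/5.3 = 6.81 s

Phase 2 (decelerating): v₀ = 36.1 m/s, a = -5.6 m/s².
v = v₀ + at → t = (30 − 36.1) / -5.6 = 1.09 s
v² = v₀² + 2aΔx → Δx = (30² − 36.1²)/(2·-5.6) = 36.1 m

Phase 3 (decelerating): v₀ = 30.0 m/s, a = -6.3 m/s².
v² = v₀² + 2aΔx = 30.0² + 2·-6.3·44 = 346 → v = 18.6 m/s
t = (v − v₀)/a = (18.6 − 30.0)/-6.3 = 1.81 s
Speed at end of phase 3 = 18.6 m/s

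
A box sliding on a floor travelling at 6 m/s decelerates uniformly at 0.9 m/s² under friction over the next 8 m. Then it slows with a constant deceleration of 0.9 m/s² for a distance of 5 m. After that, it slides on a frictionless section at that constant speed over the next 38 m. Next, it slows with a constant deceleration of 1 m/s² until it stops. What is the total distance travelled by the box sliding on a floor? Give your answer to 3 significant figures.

Phase 1 (decelerating): v₀ = 6.00 m/s, a = -0.9 m/s².
v² = v₀² + 2aΔx = 6.00² + 2·-0.9·8 = 21.6 → v = 4.65 m/s
t = (v − v₀)/a = (4.65 − 6.00)/-0.9 = 1.50 s

Phase 2 (decelerating): v₀ = 4.65 m/s, a = -0.9 m/s².
v² = v₀² + 2aΔx = 4.65² + 2·-0.9·5 = 12.6 → v = 3.55 m/s
t = (v − v₀)/a = (3.55 − 4.65)/-0.9 = 1.22 s

Phase 3 (constant speed): v₀ = 3.55 m/s, a = 0 m/s².
Constant speed: t = d/v = 38/3.55 = 10.7 s

Phase 4 (decelerating): v₀ = 3.55 m/s, a = -1 m/s².
v = v₀ + at → t = (0 − 3.55) / -1 = 3.55 s
v² = v₀² + 2aΔx → Δx = (0² − 3.55²)/(2·-1) = 6.30 m
Total distance = 8.00 + 5.00 + 38.0 + 6.30 = 57.3 m

57.3 m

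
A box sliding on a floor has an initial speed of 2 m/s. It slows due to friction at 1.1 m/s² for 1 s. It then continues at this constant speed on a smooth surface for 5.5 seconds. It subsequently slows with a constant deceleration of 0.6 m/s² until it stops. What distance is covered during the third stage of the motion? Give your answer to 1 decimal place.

0.7 m

Phase 1 (decelerating): v₀ = 2.00 m/s, a = -1.1 m/s².
v = v₀ + at = 2.00 + (-1.1)(1) = 0.900 m/s
Δx = v₀t + ½at² = 2.00·1 + 0.5·-1.1·1² = 1.45 m

Phase 2 (constant speed): v₀ = 0.900 m/s, a = 0 m/s².
v = v₀ + at = 0.900 + (0)(5.5) = 0.900 m/s
Δx = v₀t + ½at² = 0.900·5.5 + 0.5·0·5.5² = 4.95 m

Phase 3 (decelerating): v₀ = 0.900 m/s, a = -0.6 m/s².
v = v₀ + at → t = (0 − 0.900) / -0.6 = 1.50 s
v² = v₀² + 2aΔx → Δx = (0² − 0.900²)/(2·-0.6) = 0.675 m
Distance in phase 3 = 0.675 m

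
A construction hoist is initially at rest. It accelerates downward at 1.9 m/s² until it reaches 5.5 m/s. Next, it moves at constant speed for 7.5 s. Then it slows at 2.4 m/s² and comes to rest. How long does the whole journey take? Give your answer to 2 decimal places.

12.69 s

Phase 1 (accelerating): v₀ = 0 m/s, a = 1.9 m/s².
v = v₀ + at → t = (5.5 − 0) / 1.9 = 2.89 s
v² = v₀² + 2aΔx → Δx = (5.5² − 0²)/(2·1.9) = 7.96 m

Phase 2 (constant speed): v₀ = 5.50 m/s, a = 0 m/s².
v = v₀ + at = 5.50 + (0)(7.5) = 5.50 m/s
Δx = v₀t + ½at² = 5.50·7.5 + 0.5·0·7.5² = 41.2 m

Phase 3 (decelerating): v₀ = 5.50 m/s, a = -2.4 m/s².
v = v₀ + at → t = (0 − 5.50) / -2.4 = 2.29 s
v² = v₀² + 2aΔx → Δx = (0² − 5.50²)/(2·-2.4) = 6.30 m
Total time = 2.89 + 7.50 + 2.29 = 12.7 s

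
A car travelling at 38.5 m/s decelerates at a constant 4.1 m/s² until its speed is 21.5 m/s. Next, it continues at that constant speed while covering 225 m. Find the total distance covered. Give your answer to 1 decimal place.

Phase 1 (decelerating): v₀ = 38.5 m/s, a = -4.1 m/s².
v = v₀ + at → t = (21.5 − 38.5) / -4.1 = 4.15 s
v² = v₀² + 2aΔx → Δx = (21.5² − 38.5²)/(2·-4.1) = 124 m

Phase 2 (constant speed): v₀ = 21.5 m/s, a = 0 m/s².
Constant speed: t = d/v = 225/21.5 = 10.5 s
Total distance = 124 + 225 = 349 m

349.4 m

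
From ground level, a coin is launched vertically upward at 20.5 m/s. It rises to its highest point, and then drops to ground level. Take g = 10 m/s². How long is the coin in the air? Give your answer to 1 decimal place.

Phase 1 (rising): v₀ = 20.5 m/s, a = -10 m/s².
v = v₀ + at → t = (0 − 20.5) / -10 = 2.05 s
v² = v₀² + 2aΔx → Δx = (0² − 20.5²)/(2·-10) = 21.0 m

Phase 2 (falling): v₀ = 0 m/s, a = -10 m/s².
Falls 21.0 m from rest: t = √(2·21.0/10) = 2.05 s; v = g·t = 20.5 m/s.
Total time = 2.05 + 2.05 = 4.10 s

4.1 s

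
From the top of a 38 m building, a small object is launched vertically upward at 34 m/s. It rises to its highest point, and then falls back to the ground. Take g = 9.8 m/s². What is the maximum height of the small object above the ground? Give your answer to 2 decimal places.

96.98 m

Phase 1 (rising): v₀ = 34.0 m/s, a = -9.8 m/s².
v = v₀ + at → t = (0 − 34.0) / -9.8 = 3.47 s
v² = v₀² + 2aΔx → Δx = (0² − 34.0²)/(2·-9.8) = 59.0 m
Maximum height = 38 + 59.0 = 97.0 m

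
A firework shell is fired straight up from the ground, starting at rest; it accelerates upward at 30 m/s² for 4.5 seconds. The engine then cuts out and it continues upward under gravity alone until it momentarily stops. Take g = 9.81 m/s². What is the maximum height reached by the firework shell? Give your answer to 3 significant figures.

Phase 1 (powered ascent): v₀ = 0 m/s, a = 30 m/s².
v = v₀ + at = 0 + (30)(4.5) = 135 m/s
Δx = v₀t + ½at² = 0·4.5 + 0.5·30·4.5² = 304 m

Phase 2 (coasting upward): v₀ = 135 m/s, a = -9.81 m/s².
v = v₀ + at → t = (0 − 135) / -9.81 = 13.8 s
v² = v₀² + 2aΔx → Δx = (0² − 135²)/(2·-9.81) = 929 m
Maximum height = 304 + 929 = 1230 m

1230 m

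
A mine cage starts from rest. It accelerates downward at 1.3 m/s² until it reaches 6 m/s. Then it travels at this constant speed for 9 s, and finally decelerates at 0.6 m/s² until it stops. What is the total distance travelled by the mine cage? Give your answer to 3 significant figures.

97.8 m

Phase 1 (accelerating): v₀ = 0 m/s, a = 1.3 m/s².
v = v₀ + at → t = (6 − 0) / 1.3 = 4.62 s
v² = v₀² + 2aΔx → Δx = (6² − 0²)/(2·1.3) = 13.8 m

Phase 2 (constant speed): v₀ = 6.00 m/s, a = 0 m/s².
v = v₀ + at = 6.00 + (0)(9) = 6.00 m/s
Δx = v₀t + ½at² = 6.00·9 + 0.5·0·9² = 54.0 m

Phase 3 (decelerating): v₀ = 6.00 m/s, a = -0.6 m/s².
v = v₀ + at → t = (0 − 6.00) / -0.6 = 10.0 s
v² = v₀² + 2aΔx → Δx = (0² − 6.00²)/(2·-0.6) = 30.0 m
Total distance = 13.8 + 54.0 + 30.0 = 97.8 m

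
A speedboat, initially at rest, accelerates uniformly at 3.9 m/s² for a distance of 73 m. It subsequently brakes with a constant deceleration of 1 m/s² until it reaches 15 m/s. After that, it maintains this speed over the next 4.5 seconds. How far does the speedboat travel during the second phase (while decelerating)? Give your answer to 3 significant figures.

Phase 1 (accelerating): v₀ = 0 m/s, a = 3.9 m/s².
v² = v₀² + 2aΔx = 0² + 2·3.9·73 = 569 → v = 23.9 m/s
t = (v − v₀)/a = (23.9 − 0)/3.9 = 6.12 s

Phase 2 (decelerating): v₀ = 23.9 m/s, a = -1 m/s².
v = v₀ + at → t = (15 − 23.9) / -1 = 8.86 s
v² = v₀² + 2aΔx → Δx = (15² − 23.9²)/(2·-1) = 172 m
Distance in phase 2 = 172 m

172 m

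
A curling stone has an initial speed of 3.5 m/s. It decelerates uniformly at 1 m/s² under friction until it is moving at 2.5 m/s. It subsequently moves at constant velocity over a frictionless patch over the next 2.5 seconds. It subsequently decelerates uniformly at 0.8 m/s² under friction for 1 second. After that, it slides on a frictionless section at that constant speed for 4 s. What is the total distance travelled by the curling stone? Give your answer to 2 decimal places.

Phase 1 (decelerating): v₀ = 3.50 m/s, a = -1 m/s².
v = v₀ + at → t = (2.5 − 3.50) / -1 = 1.00 s
v² = v₀² + 2aΔx → Δx = (2.5² − 3.50²)/(2·-1) = 3.00 m

Phase 2 (constant speed): v₀ = 2.50 m/s, a = 0 m/s².
v = v₀ + at = 2.50 + (0)(2.5) = 2.50 m/s
Δx = v₀t + ½at² = 2.50·2.5 + 0.5·0·2.5² = 6.25 m

Phase 3 (decelerating): v₀ = 2.50 m/s, a = -0.8 m/s².
v = v₀ + at = 2.50 + (-0.8)(1) = 1.70 m/s
Δx = v₀t + ½at² = 2.50·1 + 0.5·-0.8·1² = 2.10 m

Phase 4 (constant speed): v₀ = 1.70 m/s, a = 0 m/s².
v = v₀ + at = 1.70 + (0)(4) = 1.70 m/s
Δx = v₀t + ½at² = 1.70·4 + 0.5·0·4² = 6.80 m
Total distance = 3.00 + 6.25 + 2.10 + 6.80 = 18.1 m

18.15 m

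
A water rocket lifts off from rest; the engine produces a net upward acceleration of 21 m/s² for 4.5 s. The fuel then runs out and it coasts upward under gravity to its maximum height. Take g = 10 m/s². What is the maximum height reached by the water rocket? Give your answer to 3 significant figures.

659 m

Phase 1 (powered ascent): v₀ = 0 m/s, a = 21 m/s².
v = v₀ + at = 0 + (21)(4.5) = 94.5 m/s
Δx = v₀t + ½at² = 0·4.5 + 0.5·21·4.5² = 213 m

Phase 2 (coasting upward): v₀ = 94.5 m/s, a = -10 m/s².
v = v₀ + at → t = (0 − 94.5) / -10 = 9.45 s
v² = v₀² + 2aΔx → Δx = (0² − 94.5²)/(2·-10) = 447 m
Maximum height = 213 + 447 = 659 m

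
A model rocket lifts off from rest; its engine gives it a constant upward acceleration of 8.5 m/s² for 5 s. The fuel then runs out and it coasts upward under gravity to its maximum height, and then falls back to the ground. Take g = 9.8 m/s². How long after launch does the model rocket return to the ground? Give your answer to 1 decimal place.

15.7 s

Phase 1 (powered ascent): v₀ = 0 m/s, a = 8.5 m/s².
v = v₀ + at = 0 + (8.5)(5) = 42.5 m/s
Δx = v₀t + ½at² = 0·5 + 0.5·8.5·5² = 106 m

Phase 2 (coasting upward): v₀ = 42.5 m/s, a = -9.8 m/s².
v = v₀ + at → t = (0 − 42.5) / -9.8 = 4.34 s
v² = v₀² + 2aΔx → Δx = (0² − 42.5²)/(2·-9.8) = 92.2 m

Phase 3 (free fall): v₀ = 0 m/s, a = -9.8 m/s².
Falls 198 m from rest: t = √(2·198/9.8) = 6.36 s; v = g·t = 62.4 m/s.
Total time = 5.00 + 4.34 + 6.36 = 15.7 s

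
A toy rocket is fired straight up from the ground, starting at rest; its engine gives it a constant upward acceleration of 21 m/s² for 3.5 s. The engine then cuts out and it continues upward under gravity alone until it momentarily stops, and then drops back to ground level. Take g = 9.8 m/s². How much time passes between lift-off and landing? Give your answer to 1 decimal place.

20.1 s

Phase 1 (powered ascent): v₀ = 0 m/s, a = 21 m/s².
v = v₀ + at = 0 + (21)(3.5) = 73.5 m/s
Δx = v₀t + ½at² = 0·3.5 + 0.5·21·3.5² = 129 m

Phase 2 (coasting upward): v₀ = 73.5 m/s, a = -9.8 m/s².
v = v₀ + at → t = (0 − 73.5) / -9.8 = 7.50 s
v² = v₀² + 2aΔx → Δx = (0² − 73.5²)/(2·-9.8) = 276 m

Phase 3 (free fall): v₀ = 0 m/s, a = -9.8 m/s².
Falls 404 m from rest: t = √(2·404/9.8) = 9.08 s; v = g·t = 89.0 m/s.
Total time = 3.50 + 7.50 + 9.08 = 20.1 s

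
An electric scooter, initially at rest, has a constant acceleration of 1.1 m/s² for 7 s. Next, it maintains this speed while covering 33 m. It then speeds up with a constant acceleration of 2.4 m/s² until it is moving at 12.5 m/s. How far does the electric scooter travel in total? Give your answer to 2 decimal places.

Phase 1 (accelerating): v₀ = 0 m/s, a = 1.1 m/s².
v = v₀ + at = 0 + (1.1)(7) = 7.70 m/s
Δx = v₀t + ½at² = 0·7 + 0.5·1.1·7² = 27.0 m

Phase 2 (constant speed): v₀ = 7.70 m/s, a = 0 m/s².
Constant speed: t = d/v = 33/7.70 = 4.29 s

Phase 3 (accelerating): v₀ = 7.70 m/s, a = 2.4 m/s².
v = v₀ + at → t = (12.5 − 7.70) / 2.4 = 2.00 s
v² = v₀² + 2aΔx → Δx = (12.5² − 7.70²)/(2·2.4) = 20.2 m
Total distance = 27.0 + 33.0 + 20.2 = 80.2 m

80.15 m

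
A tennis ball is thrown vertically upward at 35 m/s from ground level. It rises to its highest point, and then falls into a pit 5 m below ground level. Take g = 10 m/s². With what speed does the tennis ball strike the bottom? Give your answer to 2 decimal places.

Phase 1 (rising): v₀ = 35.0 m/s, a = -10 m/s².
v = v₀ + at → t = (0 − 35.0) / -10 = 3.50 s
v² = v₀² + 2aΔx → Δx = (0² − 35.0²)/(2·-10) = 61.2 m

Phase 2 (falling): v₀ = 0 m/s, a = -10 m/s².
Falls 66.2 m from rest: t = √(2·66.2/10) = 3.64 s; v = g·t = 36.4 m/s.
Final speed = 36.4 m/s

36.40 m/s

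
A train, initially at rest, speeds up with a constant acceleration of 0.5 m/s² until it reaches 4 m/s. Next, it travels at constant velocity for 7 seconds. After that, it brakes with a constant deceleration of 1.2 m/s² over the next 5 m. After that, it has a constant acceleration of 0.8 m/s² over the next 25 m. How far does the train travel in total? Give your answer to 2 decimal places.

74.00 m

Phase 1 (accelerating): v₀ = 0 m/s, a = 0.5 m/s².
v = v₀ + at → t = (4 − 0) / 0.5 = 8.00 s
v² = v₀² + 2aΔx → Δx = (4² − 0²)/(2·0.5) = 16.0 m

Phase 2 (constant speed): v₀ = 4.00 m/s, a = 0 m/s².
v = v₀ + at = 4.00 + (0)(7) = 4.00 m/s
Δx = v₀t + ½at² = 4.00·7 + 0.5·0·7² = 28.0 m

Phase 3 (decelerating): v₀ = 4.00 m/s, a = -1.2 m/s².
v² = v₀² + 2aΔx = 4.00² + 2·-1.2·5 = 4.00 → v = 2.00 m/s
t = (v − v₀)/a = (2.00 − 4.00)/-1.2 = 1.67 s

Phase 4 (accelerating): v₀ = 2.00 m/s, a = 0.8 m/s².
v² = v₀² + 2aΔx = 2.00² + 2·0.8·25 = 44.0 → v = 6.63 m/s
t = (v − v₀)/a = (6.63 − 2.00)/0.8 = 5.79 s
Total distance = 16.0 + 28.0 + 5.00 + 25.0 = 74.0 m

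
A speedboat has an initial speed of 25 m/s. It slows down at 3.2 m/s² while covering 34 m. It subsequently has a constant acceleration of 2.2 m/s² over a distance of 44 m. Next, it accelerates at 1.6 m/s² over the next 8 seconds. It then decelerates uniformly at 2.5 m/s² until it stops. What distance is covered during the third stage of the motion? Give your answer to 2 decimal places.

Phase 1 (decelerating): v₀ = 25.0 m/s, a = -3.2 m/s².
v² = v₀² + 2aΔx = 25.0² + 2·-3.2·34 = 407 → v = 20.2 m/s
t = (v − v₀)/a = (20.2 − 25.0)/-3.2 = 1.50 s

Phase 2 (accelerating): v₀ = 20.2 m/s, a = 2.2 m/s².
v² = v₀² + 2aΔx = 20.2² + 2·2.2·44 = 601 → v = 24.5 m/s
t = (v − v₀)/a = (24.5 − 20.2)/2.2 = 1.97 s

Phase 3 (accelerating): v₀ = 24.5 m/s, a = 1.6 m/s².
v = v₀ + at = 24.5 + (1.6)(8) = 37.3 m/s
Δx = v₀t + ½at² = 24.5·8 + 0.5·1.6·8² = 247 m
Distance in phase 3 = 247 m

247.32 m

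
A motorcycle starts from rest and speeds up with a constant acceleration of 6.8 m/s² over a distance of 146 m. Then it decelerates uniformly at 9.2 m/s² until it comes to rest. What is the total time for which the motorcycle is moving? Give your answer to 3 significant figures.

11.4 s

Phase 1 (accelerating): v₀ = 0 m/s, a = 6.8 m/s².
v² = v₀² + 2aΔx = 0² + 2·6.8·146 = 1990 → v = 44.6 m/s
t = (v − v₀)/a = (44.6 − 0)/6.8 = 6.55 s

Phase 2 (decelerating): v₀ = 44.6 m/s, a = -9.2 m/s².
v = v₀ + at → t = (0 − 44.6) / -9.2 = 4.84 s
v² = v₀² + 2aΔx → Δx = (0² − 44.6²)/(2·-9.2) = 108 m
Total time = 6.55 + 4.84 = 11.4 s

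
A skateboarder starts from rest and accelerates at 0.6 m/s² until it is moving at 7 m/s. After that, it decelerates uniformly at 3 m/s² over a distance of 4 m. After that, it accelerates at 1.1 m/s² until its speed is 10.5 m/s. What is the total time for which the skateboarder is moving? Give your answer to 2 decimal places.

17.33 s

Phase 1 (accelerating): v₀ = 0 m/s, a = 0.6 m/s².
v = v₀ + at → t = (7 − 0) / 0.6 = 11.7 s
v² = v₀² + 2aΔx → Δx = (7² − 0²)/(2·0.6) = 40.8 m

Phase 2 (decelerating): v₀ = 7.00 m/s, a = -3 m/s².
v² = v₀² + 2aΔx = 7.00² + 2·-3·4 = 25.0 → v = 5.00 m/s
t = (v − v₀)/a = (5.00 − 7.00)/-3 = 0.667 s

Phase 3 (accelerating): v₀ = 5.00 m/s, a = 1.1 m/s².
v = v₀ + at → t = (10.5 − 5.00) / 1.1 = 5.00 s
v² = v₀² + 2aΔx → Δx = (10.5² − 5.00²)/(2·1.1) = 38.8 m
Total time = 11.7 + 0.667 + 5.00 = 17.3 s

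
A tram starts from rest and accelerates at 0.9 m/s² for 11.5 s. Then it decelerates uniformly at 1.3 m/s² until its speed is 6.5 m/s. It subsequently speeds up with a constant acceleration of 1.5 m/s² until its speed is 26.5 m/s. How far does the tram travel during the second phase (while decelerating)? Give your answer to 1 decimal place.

Phase 1 (accelerating): v₀ = 0 m/s, a = 0.9 m/s².
v = v₀ + at = 0 + (0.9)(11.5) = 10.3 m/s
Δx = v₀t + ½at² = 0·11.5 + 0.5·0.9·11.5² = 59.5 m

Phase 2 (decelerating): v₀ = 10.3 m/s, a = -1.3 m/s².
v = v₀ + at → t = (6.5 − 10.3) / -1.3 = 2.96 s
v² = v₀² + 2aΔx → Δx = (6.5² − 10.3²)/(2·-1.3) = 25.0 m
Distance in phase 2 = 25.0 m

25.0 m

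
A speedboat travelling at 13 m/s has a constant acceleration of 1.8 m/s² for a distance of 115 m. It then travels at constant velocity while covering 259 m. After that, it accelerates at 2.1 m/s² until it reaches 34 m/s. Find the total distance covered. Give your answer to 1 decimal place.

510.4 m

Phase 1 (accelerating): v₀ = 13.0 m/s, a = 1.8 m/s².
v² = v₀² + 2aΔx = 13.0² + 2·1.8·115 = 583 → v = 24.1 m/s
t = (v − v₀)/a = (24.1 − 13.0)/1.8 = 6.19 s

Phase 2 (constant speed): v₀ = 24.1 m/s, a = 0 m/s².
Constant speed: t = d/v = 259/24.1 = 10.7 s

Phase 3 (accelerating): v₀ = 24.1 m/s, a = 2.1 m/s².
v = v₀ + at → t = (34 − 24.1) / 2.1 = 4.69 s
v² = v₀² + 2aΔx → Δx = (34² − 24.1²)/(2·2.1) = 136 m
Total distance = 115 + 259 + 136 = 510 m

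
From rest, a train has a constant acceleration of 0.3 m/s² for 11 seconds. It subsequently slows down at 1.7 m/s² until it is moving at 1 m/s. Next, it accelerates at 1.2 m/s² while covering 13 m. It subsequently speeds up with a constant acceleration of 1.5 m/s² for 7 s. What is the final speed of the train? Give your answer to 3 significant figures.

16.2 m/s

Phase 1 (accelerating): v₀ = 0 m/s, a = 0.3 m/s².
v = v₀ + at = 0 + (0.3)(11) = 3.30 m/s
Δx = v₀t + ½at² = 0·11 + 0.5·0.3·11² = 18.1 m

Phase 2 (decelerating): v₀ = 3.30 m/s, a = -1.7 m/s².
v = v₀ + at → t = (1 − 3.30) / -1.7 = 1.35 s
v² = v₀² + 2aΔx → Δx = (1² − 3.30²)/(2·-1.7) = 2.91 m

Phase 3 (accelerating): v₀ = 1.00 m/s, a = 1.2 m/s².
v² = v₀² + 2aΔx = 1.00² + 2·1.2·13 = 32.2 → v = 5.67 m/s
t = (v − v₀)/a = (5.67 − 1.00)/1.2 = 3.90 s

Phase 4 (accelerating): v₀ = 5.67 m/s, a = 1.5 m/s².
v = v₀ + at = 5.67 + (1.5)(7) = 16.2 m/s
Δx = v₀t + ½at² = 5.67·7 + 0.5·1.5·7² = 76.5 m
Final speed = 16.2 m/s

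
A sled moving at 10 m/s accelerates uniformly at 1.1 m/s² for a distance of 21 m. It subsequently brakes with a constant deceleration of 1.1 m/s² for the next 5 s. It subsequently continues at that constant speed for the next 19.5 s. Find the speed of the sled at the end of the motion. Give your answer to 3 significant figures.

Phase 1 (accelerating): v₀ = 10.0 m/s, a = 1.1 m/s².
v² = v₀² + 2aΔx = 10.0² + 2·1.1·21 = 146 → v = 12.1 m/s
t = (v − v₀)/a = (12.1 − 10.0)/1.1 = 1.90 s

Phase 2 (decelerating): v₀ = 12.1 m/s, a = -1.1 m/s².
v = v₀ + at = 12.1 + (-1.1)(5) = 6.59 m/s
Δx = v₀t + ½at² = 12.1·5 + 0.5·-1.1·5² = 46.7 m

Phase 3 (constant speed): v₀ = 6.59 m/s, a = 0 m/s².
v = v₀ + at = 6.59 + (0)(19.5) = 6.59 m/s
Δx = v₀t + ½at² = 6.59·19.5 + 0.5·0·19.5² = 129 m
Final speed = 6.59 m/s

6.59 m/s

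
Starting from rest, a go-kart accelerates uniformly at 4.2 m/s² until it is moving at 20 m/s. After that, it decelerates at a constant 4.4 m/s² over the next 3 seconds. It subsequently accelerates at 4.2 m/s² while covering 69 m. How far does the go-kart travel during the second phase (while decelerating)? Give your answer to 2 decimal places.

Phase 1 (accelerating): v₀ = 0 m/s, a = 4.2 m/s².
v = v₀ + at → t = (20 − 0) / 4.2 = 4.76 s
v² = v₀² + 2aΔx → Δx = (20² − 0²)/(2·4.2) = 47.6 m

Phase 2 (decelerating): v₀ = 20.0 m/s, a = -4.4 m/s².
v = v₀ + at = 20.0 + (-4.4)(3) = 6.80 m/s
Δx = v₀t + ½at² = 20.0·3 + 0.5·-4.4·3² = 40.2 m
Distance in phase 2 = 40.2 m

40.20 m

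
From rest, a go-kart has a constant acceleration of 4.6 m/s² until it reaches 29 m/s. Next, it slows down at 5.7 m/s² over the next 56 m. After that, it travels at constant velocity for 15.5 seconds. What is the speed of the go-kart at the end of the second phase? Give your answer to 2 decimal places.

14.23 m/s

Phase 1 (accelerating): v₀ = 0 m/s, a = 4.6 m/s².
v = v₀ + at → t = (29 − 0) / 4.6 = 6.30 s
v² = v₀² + 2aΔx → Δx = (29² − 0²)/(2·4.6) = 91.4 m

Phase 2 (decelerating): v₀ = 29.0 m/s, a = -5.7 m/s².
v² = v₀² + 2aΔx = 29.0² + 2·-5.7·56 = 203 → v = 14.2 m/s
t = (v − v₀)/a = (14.2 − 29.0)/-5.7 = 2.59 s
Speed at end of phase 2 = 14.2 m/s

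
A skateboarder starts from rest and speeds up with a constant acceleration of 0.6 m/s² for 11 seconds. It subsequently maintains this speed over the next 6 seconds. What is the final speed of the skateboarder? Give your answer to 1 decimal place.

6.6 m/s

Phase 1 (accelerating): v₀ = 0 m/s, a = 0.6 m/s².
v = v₀ + at = 0 + (0.6)(11) = 6.60 m/s
Δx = v₀t + ½at² = 0·11 + 0.5·0.6·11² = 36.3 m

Phase 2 (constant speed): v₀ = 6.60 m/s, a = 0 m/s².
v = v₀ + at = 6.60 + (0)(6) = 6.60 m/s
Δx = v₀t + ½at² = 6.60·6 + 0.5·0·6² = 39.6 m
Final speed = 6.60 m/s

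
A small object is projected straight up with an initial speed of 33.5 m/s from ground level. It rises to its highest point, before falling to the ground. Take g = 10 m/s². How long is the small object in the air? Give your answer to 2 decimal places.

6.70 s

Phase 1 (rising): v₀ = 33.5 m/s, a = -10 m/s².
v = v₀ + at → t = (0 − 33.5) / -10 = 3.35 s
v² = v₀² + 2aΔx → Δx = (0² − 33.5²)/(2·-10) = 56.1 m

Phase 2 (falling): v₀ = 0 m/s, a = -10 m/s².
Falls 56.1 m from rest: t = √(2·56.1/10) = 3.35 s; v = g·t = 33.5 m/s.
Total time = 3.35 + 3.35 = 6.70 s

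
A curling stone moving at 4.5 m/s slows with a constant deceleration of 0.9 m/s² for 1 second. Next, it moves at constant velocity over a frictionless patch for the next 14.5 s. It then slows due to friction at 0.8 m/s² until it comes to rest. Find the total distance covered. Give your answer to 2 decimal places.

64.35 m

Phase 1 (decelerating): v₀ = 4.50 m/s, a = -0.9 m/s².
v = v₀ + at = 4.50 + (-0.9)(1) = 3.60 m/s
Δx = v₀t + ½at² = 4.50·1 + 0.5·-0.9·1² = 4.05 m

Phase 2 (constant speed): v₀ = 3.60 m/s, a = 0 m/s².
v = v₀ + at = 3.60 + (0)(14.5) = 3.60 m/s
Δx = v₀t + ½at² = 3.60·14.5 + 0.5·0·14.5² = 52.2 m

Phase 3 (decelerating): v₀ = 3.60 m/s, a = -0.8 m/s².
v = v₀ + at → t = (0 − 3.60) / -0.8 = 4.50 s
v² = v₀² + 2aΔx → Δx = (0² − 3.60²)/(2·-0.8) = 8.10 m
Total distance = 4.05 + 52.2 + 8.10 = 64.4 m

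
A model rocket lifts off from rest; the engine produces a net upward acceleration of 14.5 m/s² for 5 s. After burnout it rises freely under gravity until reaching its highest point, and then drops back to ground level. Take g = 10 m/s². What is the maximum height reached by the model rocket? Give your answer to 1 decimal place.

444.1 m

Phase 1 (powered ascent): v₀ = 0 m/s, a = 14.5 m/s².
v = v₀ + at = 0 + (14.5)(5) = 72.5 m/s
Δx = v₀t + ½at² = 0·5 + 0.5·14.5·5² = 181 m

Phase 2 (coasting upward): v₀ = 72.5 m/s, a = -10 m/s².
v = v₀ + at → t = (0 − 72.5) / -10 = 7.25 s
v² = v₀² + 2aΔx → Δx = (0² − 72.5²)/(2·-10) = 263 m
Maximum height = 181 + 263 = 444 m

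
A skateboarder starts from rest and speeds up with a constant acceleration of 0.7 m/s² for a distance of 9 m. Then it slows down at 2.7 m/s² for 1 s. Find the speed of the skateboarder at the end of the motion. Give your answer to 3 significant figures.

0.850 m/s

Phase 1 (accelerating): v₀ = 0 m/s, a = 0.7 m/s².
v² = v₀² + 2aΔx = 0² + 2·0.7·9 = 12.6 → v = 3.55 m/s
t = (v − v₀)/a = (3.55 − 0)/0.7 = 5.07 s

Phase 2 (decelerating): v₀ = 3.55 m/s, a = -2.7 m/s².
v = v₀ + at = 3.55 + (-2.7)(1) = 0.850 m/s
Δx = v₀t + ½at² = 3.55·1 + 0.5·-2.7·1² = 2.20 m
Final speed = 0.850 m/s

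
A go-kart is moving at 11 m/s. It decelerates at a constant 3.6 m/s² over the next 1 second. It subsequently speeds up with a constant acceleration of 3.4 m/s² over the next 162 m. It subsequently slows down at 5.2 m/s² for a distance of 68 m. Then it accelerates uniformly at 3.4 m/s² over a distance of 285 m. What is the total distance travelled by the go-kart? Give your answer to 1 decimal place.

Phase 1 (decelerating): v₀ = 11.0 m/s, a = -3.6 m/s².
v = v₀ + at = 11.0 + (-3.6)(1) = 7.40 m/s
Δx = v₀t + ½at² = 11.0·1 + 0.5·-3.6·1² = 9.20 m

Phase 2 (accelerating): v₀ = 7.40 m/s, a = 3.4 m/s².
v² = v₀² + 2aΔx = 7.40² + 2·3.4·162 = 1160 → v = 34.0 m/s
t = (v − v₀)/a = (34.0 − 7.40)/3.4 = 7.83 s

Phase 3 (decelerating): v₀ = 34.0 m/s, a = -5.2 m/s².
v² = v₀² + 2aΔx = 34.0² + 2·-5.2·68 = 449 → v = 21.2 m/s
t = (v − v₀)/a = (21.2 − 34.0)/-5.2 = 2.46 s

Phase 4 (accelerating): v₀ = 21.2 m/s, a = 3.4 m/s².
v² = v₀² + 2aΔx = 21.2² + 2·3.4·285 = 2390 → v = 48.9 m/s
t = (v − v₀)/a = (48.9 − 21.2)/3.4 = 8.14 s
Total distance = 9.20 + 162 + 68.0 + 285 = 524 m

524.2 m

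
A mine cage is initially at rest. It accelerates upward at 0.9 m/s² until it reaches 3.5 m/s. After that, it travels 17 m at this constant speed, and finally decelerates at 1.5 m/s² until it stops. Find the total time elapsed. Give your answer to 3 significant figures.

Phase 1 (accelerating): v₀ = 0 m/s, a = 0.9 m/s².
v = v₀ + at → t = (3.5 − 0) / 0.9 = 3.89 s
v² = v₀² + 2aΔx → Δx = (3.5² − 0²)/(2·0.9) = 6.81 m

Phase 2 (constant speed): v₀ = 3.50 m/s, a = 0 m/s².
Constant speed: t = d/v = 17/3.50 = 4.86 s

Phase 3 (decelerating): v₀ = 3.50 m/s, a = -1.5 m/s².
v = v₀ + at → t = (0 − 3.50) / -1.5 = 2.33 s
v² = v₀² + 2aΔx → Δx = (0² − 3.50²)/(2·-1.5) = 4.08 m
Total time = 3.89 + 4.86 + 2.33 = 11.1 s

11.1 s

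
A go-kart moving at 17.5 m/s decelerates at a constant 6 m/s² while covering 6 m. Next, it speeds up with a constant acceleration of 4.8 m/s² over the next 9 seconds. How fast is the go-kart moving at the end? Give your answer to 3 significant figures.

58.5 m/s

Phase 1 (decelerating): v₀ = 17.5 m/s, a = -6 m/s².
v² = v₀² + 2aΔx = 17.5² + 2·-6·6 = 234 → v = 15.3 m/s
t = (v − v₀)/a = (15.3 − 17.5)/-6 = 0.366 s

Phase 2 (accelerating): v₀ = 15.3 m/s, a = 4.8 m/s².
v = v₀ + at = 15.3 + (4.8)(9) = 58.5 m/s
Δx = v₀t + ½at² = 15.3·9 + 0.5·4.8·9² = 332 m
Final speed = 58.5 m/s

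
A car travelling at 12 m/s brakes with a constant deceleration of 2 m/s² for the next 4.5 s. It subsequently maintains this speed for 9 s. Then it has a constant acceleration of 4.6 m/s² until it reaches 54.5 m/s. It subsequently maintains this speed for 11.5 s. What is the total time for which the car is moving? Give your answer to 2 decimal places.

Phase 1 (decelerating): v₀ = 12.0 m/s, a = -2 m/s².
v = v₀ + at = 12.0 + (-2)(4.5) = 3.00 m/s
Δx = v₀t + ½at² = 12.0·4.5 + 0.5·-2·4.5² = 33.8 m

Phase 2 (constant speed): v₀ = 3.00 m/s, a = 0 m/s².
v = v₀ + at = 3.00 + (0)(9) = 3.00 m/s
Δx = v₀t + ½at² = 3.00·9 + 0.5·0·9² = 27.0 m

Phase 3 (accelerating): v₀ = 3.00 m/s, a = 4.6 m/s².
v = v₀ + at → t = (54.5 − 3.00) / 4.6 = 11.2 s
v² = v₀² + 2aΔx → Δx = (54.5² − 3.00²)/(2·4.6) = 322 m

Phase 4 (constant speed): v₀ = 54.5 m/s, a = 0 m/s².
v = v₀ + at = 54.5 + (0)(11.5) = 54.5 m/s
Δx = v₀t + ½at² = 54.5·11.5 + 0.5·0·11.5² = 627 m
Total time = 4.50 + 9.00 + 11.2 + 11.5 = 36.2 s

36.20 s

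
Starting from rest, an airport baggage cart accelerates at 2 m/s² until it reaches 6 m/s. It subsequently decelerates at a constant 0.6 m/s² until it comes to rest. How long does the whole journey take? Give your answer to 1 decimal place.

Phase 1 (accelerating): v₀ = 0 m/s, a = 2 m/s².
v = v₀ + at → t = (6 − 0) / 2 = 3.00 s
v² = v₀² + 2aΔx → Δx = (6² − 0²)/(2·2) = 9.00 m

Phase 2 (decelerating): v₀ = 6.00 m/s, a = -0.6 m/s².
v = v₀ + at → t = (0 − 6.00) / -0.6 = 10.0 s
v² = v₀² + 2aΔx → Δx = (0² − 6.00²)/(2·-0.6) = 30.0 m
Total time = 3.00 + 10.0 = 13.0 s

13.0 s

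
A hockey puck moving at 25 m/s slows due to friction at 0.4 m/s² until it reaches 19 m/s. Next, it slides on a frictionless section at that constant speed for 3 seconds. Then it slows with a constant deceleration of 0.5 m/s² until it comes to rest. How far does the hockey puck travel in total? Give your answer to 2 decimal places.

748.00 m

Phase 1 (decelerating): v₀ = 25.0 m/s, a = -0.4 m/s².
v = v₀ + at → t = (19 − 25.0) / -0.4 = 15.0 s
v² = v₀² + 2aΔx → Δx = (19² − 25.0²)/(2·-0.4) = 330 m

Phase 2 (constant speed): v₀ = 19.0 m/s, a = 0 m/s².
v = v₀ + at = 19.0 + (0)(3) = 19.0 m/s
Δx = v₀t + ½at² = 19.0·3 + 0.5·0·3² = 57.0 m

Phase 3 (decelerating): v₀ = 19.0 m/s, a = -0.5 m/s².
v = v₀ + at → t = (0 − 19.0) / -0.5 = 38.0 s
v² = v₀² + 2aΔx → Δx = (0² − 19.0²)/(2·-0.5) = 361 m
Total distance = 330 + 57.0 + 361 = 748 m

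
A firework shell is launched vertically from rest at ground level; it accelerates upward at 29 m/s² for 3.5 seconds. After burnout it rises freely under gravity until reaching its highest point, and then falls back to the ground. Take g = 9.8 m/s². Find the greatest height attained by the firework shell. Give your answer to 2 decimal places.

Phase 1 (powered ascent): v₀ = 0 m/s, a = 29 m/s².
v = v₀ + at = 0 + (29)(3.5) = 102 m/s
Δx = v₀t + ½at² = 0·3.5 + 0.5·29·3.5² = 178 m

Phase 2 (coasting upward): v₀ = 102 m/s, a = -9.8 m/s².
v = v₀ + at → t = (0 − 102) / -9.8 = 10.4 s
v² = v₀² + 2aΔx → Δx = (0² − 102²)/(2·-9.8) = 526 m
Maximum height = 178 + 526 = 703 m

703.25 m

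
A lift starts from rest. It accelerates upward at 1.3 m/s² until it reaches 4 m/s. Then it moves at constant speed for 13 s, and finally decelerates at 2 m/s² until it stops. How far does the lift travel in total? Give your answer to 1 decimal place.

Phase 1 (accelerating): v₀ = 0 m/s, a = 1.3 m/s².
v = v₀ + at → t = (4 − 0) / 1.3 = 3.08 s
v² = v₀² + 2aΔx → Δx = (4² − 0²)/(2·1.3) = 6.15 m

Phase 2 (constant speed): v₀ = 4.00 m/s, a = 0 m/s².
v = v₀ + at = 4.00 + (0)(13) = 4.00 m/s
Δx = v₀t + ½at² = 4.00·13 + 0.5·0·13² = 52.0 m

Phase 3 (decelerating): v₀ = 4.00 m/s, a = -2 m/s².
v = v₀ + at → t = (0 − 4.00) / -2 = 2.00 s
v² = v₀² + 2aΔx → Δx = (0² − 4.00²)/(2·-2) = 4.00 m
Total distance = 6.15 + 52.0 + 4.00 = 62.2 m

62.2 m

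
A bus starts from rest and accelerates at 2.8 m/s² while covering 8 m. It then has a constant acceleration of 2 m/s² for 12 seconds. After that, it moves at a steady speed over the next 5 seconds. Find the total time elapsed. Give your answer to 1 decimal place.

Phase 1 (accelerating): v₀ = 0 m/s, a = 2.8 m/s².
v² = v₀² + 2aΔx = 0² + 2·2.8·8 = 44.8 → v = 6.69 m/s
t = (v − v₀)/a = (6.69 − 0)/2.8 = 2.39 s

Phase 2 (accelerating): v₀ = 6.69 m/s, a = 2 m/s².
v = v₀ + at = 6.69 + (2)(12) = 30.7 m/s
Δx = v₀t + ½at² = 6.69·12 + 0.5·2·12² = 224 m

Phase 3 (constant speed): v₀ = 30.7 m/s, a = 0 m/s².
v = v₀ + at = 30.7 + (0)(5) = 30.7 m/s
Δx = v₀t + ½at² = 30.7·5 + 0.5·0·5² = 153 m
Total time = 2.39 + 12.0 + 5.00 = 19.4 s

19.4 s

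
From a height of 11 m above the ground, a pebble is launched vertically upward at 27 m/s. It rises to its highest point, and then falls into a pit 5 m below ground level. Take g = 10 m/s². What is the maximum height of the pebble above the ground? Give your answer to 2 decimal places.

47.45 m

Phase 1 (rising): v₀ = 27.0 m/s, a = -10 m/s².
v = v₀ + at → t = (0 − 27.0) / -10 = 2.70 s
v² = v₀² + 2aΔx → Δx = (0² − 27.0²)/(2·-10) = 36.5 m
Maximum height = 11 + 36.5 = 47.5 m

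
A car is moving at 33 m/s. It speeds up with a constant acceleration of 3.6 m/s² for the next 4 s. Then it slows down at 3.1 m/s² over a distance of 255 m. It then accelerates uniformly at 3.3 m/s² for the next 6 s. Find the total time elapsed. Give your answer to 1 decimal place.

17.0 s

Phase 1 (accelerating): v₀ = 33.0 m/s, a = 3.6 m/s².
v = v₀ + at = 33.0 + (3.6)(4) = 47.4 m/s
Δx = v₀t + ½at² = 33.0·4 + 0.5·3.6·4² = 161 m

Phase 2 (decelerating): v₀ = 47.4 m/s, a = -3.1 m/s².
v² = v₀² + 2aΔx = 47.4² + 2·-3.1·255 = 666 → v = 25.8 m/s
t = (v − v₀)/a = (25.8 − 47.4)/-3.1 = 6.97 s

Phase 3 (accelerating): v₀ = 25.8 m/s, a = 3.3 m/s².
v = v₀ + at = 25.8 + (3.3)(6) = 45.6 m/s
Δx = v₀t + ½at² = 25.8·6 + 0.5·3.3·6² = 214 m
Total time = 4.00 + 6.97 + 6.00 = 17.0 s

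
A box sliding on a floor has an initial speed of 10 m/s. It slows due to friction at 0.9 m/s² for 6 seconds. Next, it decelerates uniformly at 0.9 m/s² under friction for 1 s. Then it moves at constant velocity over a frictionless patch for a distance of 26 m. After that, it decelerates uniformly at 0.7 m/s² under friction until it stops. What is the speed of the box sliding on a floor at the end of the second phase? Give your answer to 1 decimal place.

3.7 m/s

Phase 1 (decelerating): v₀ = 10.0 m/s, a = -0.9 m/s².
v = v₀ + at = 10.0 + (-0.9)(6) = 4.60 m/s
Δx = v₀t + ½at² = 10.0·6 + 0.5·-0.9·6² = 43.8 m

Phase 2 (decelerating): v₀ = 4.60 m/s, a = -0.9 m/s².
v = v₀ + at = 4.60 + (-0.9)(1) = 3.70 m/s
Δx = v₀t + ½at² = 4.60·1 + 0.5·-0.9·1² = 4.15 m
Speed at end of phase 2 = 3.70 m/s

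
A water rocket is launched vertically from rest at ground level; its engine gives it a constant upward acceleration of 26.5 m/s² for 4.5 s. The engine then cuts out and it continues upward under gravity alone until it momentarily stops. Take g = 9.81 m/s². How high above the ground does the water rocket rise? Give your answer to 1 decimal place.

993.1 m

Phase 1 (powered ascent): v₀ = 0 m/s, a = 26.5 m/s².
v = v₀ + at = 0 + (26.5)(4.5) = 119 m/s
Δx = v₀t + ½at² = 0·4.5 + 0.5·26.5·4.5² = 268 m

Phase 2 (coasting upward): v₀ = 119 m/s, a = -9.81 m/s².
v = v₀ + at → t = (0 − 119) / -9.81 = 12.2 s
v² = v₀² + 2aΔx → Δx = (0² − 119²)/(2·-9.81) = 725 m
Maximum height = 268 + 725 = 993 m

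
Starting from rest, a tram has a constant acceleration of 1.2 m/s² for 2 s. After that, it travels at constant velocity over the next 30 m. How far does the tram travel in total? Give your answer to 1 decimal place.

32.4 m

Phase 1 (accelerating): v₀ = 0 m/s, a = 1.2 m/s².
v = v₀ + at = 0 + (1.2)(2) = 2.40 m/s
Δx = v₀t + ½at² = 0·2 + 0.5·1.2·2² = 2.40 m

Phase 2 (constant speed): v₀ = 2.40 m/s, a = 0 m/s².
Constant speed: t = d/v = 30/2.40 = 12.5 s
Total distance = 2.40 + 30.0 = 32.4 m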